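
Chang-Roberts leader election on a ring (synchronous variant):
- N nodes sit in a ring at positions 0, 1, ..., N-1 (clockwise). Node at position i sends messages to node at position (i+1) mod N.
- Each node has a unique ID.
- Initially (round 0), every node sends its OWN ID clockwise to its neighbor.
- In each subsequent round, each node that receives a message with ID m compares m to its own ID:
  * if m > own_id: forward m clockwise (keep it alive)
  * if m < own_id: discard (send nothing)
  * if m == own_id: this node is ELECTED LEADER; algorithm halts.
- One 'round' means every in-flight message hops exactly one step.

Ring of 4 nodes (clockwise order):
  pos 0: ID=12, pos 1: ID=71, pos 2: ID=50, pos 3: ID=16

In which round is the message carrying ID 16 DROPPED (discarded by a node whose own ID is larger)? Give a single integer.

Answer: 2

Derivation:
Round 1: pos1(id71) recv 12: drop; pos2(id50) recv 71: fwd; pos3(id16) recv 50: fwd; pos0(id12) recv 16: fwd
Round 2: pos3(id16) recv 71: fwd; pos0(id12) recv 50: fwd; pos1(id71) recv 16: drop
Round 3: pos0(id12) recv 71: fwd; pos1(id71) recv 50: drop
Round 4: pos1(id71) recv 71: ELECTED
Message ID 16 originates at pos 3; dropped at pos 1 in round 2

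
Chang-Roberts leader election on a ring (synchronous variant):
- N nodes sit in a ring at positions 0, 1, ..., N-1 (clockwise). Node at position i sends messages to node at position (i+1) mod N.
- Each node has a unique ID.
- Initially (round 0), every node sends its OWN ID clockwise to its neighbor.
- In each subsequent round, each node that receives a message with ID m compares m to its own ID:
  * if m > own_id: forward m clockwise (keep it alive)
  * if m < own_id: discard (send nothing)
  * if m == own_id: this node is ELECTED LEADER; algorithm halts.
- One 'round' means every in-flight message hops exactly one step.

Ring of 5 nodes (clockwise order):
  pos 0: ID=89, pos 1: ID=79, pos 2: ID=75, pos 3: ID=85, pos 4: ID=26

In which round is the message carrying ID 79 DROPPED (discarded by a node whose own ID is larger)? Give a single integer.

Round 1: pos1(id79) recv 89: fwd; pos2(id75) recv 79: fwd; pos3(id85) recv 75: drop; pos4(id26) recv 85: fwd; pos0(id89) recv 26: drop
Round 2: pos2(id75) recv 89: fwd; pos3(id85) recv 79: drop; pos0(id89) recv 85: drop
Round 3: pos3(id85) recv 89: fwd
Round 4: pos4(id26) recv 89: fwd
Round 5: pos0(id89) recv 89: ELECTED
Message ID 79 originates at pos 1; dropped at pos 3 in round 2

Answer: 2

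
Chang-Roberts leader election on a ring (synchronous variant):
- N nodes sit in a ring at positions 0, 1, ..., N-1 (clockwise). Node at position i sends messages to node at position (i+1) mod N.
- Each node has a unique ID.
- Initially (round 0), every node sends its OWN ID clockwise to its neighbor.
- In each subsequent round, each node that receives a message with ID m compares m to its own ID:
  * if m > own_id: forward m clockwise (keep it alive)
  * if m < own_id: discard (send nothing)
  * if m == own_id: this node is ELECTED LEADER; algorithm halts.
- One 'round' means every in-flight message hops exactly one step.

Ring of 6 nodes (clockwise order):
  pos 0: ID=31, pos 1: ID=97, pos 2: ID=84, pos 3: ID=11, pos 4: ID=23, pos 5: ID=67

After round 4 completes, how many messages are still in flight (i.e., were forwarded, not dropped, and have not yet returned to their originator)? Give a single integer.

Answer: 2

Derivation:
Round 1: pos1(id97) recv 31: drop; pos2(id84) recv 97: fwd; pos3(id11) recv 84: fwd; pos4(id23) recv 11: drop; pos5(id67) recv 23: drop; pos0(id31) recv 67: fwd
Round 2: pos3(id11) recv 97: fwd; pos4(id23) recv 84: fwd; pos1(id97) recv 67: drop
Round 3: pos4(id23) recv 97: fwd; pos5(id67) recv 84: fwd
Round 4: pos5(id67) recv 97: fwd; pos0(id31) recv 84: fwd
After round 4: 2 messages still in flight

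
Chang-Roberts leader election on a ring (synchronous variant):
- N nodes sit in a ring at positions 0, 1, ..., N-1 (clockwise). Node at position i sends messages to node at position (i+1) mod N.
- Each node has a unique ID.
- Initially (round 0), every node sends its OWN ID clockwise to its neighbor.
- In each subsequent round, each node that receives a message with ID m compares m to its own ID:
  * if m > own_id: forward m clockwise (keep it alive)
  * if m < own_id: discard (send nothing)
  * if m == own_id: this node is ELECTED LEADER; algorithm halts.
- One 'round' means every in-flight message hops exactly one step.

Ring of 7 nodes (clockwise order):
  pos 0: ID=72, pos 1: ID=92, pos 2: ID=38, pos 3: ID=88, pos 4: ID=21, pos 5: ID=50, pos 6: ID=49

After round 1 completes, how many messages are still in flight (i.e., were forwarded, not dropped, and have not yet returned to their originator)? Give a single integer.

Round 1: pos1(id92) recv 72: drop; pos2(id38) recv 92: fwd; pos3(id88) recv 38: drop; pos4(id21) recv 88: fwd; pos5(id50) recv 21: drop; pos6(id49) recv 50: fwd; pos0(id72) recv 49: drop
After round 1: 3 messages still in flight

Answer: 3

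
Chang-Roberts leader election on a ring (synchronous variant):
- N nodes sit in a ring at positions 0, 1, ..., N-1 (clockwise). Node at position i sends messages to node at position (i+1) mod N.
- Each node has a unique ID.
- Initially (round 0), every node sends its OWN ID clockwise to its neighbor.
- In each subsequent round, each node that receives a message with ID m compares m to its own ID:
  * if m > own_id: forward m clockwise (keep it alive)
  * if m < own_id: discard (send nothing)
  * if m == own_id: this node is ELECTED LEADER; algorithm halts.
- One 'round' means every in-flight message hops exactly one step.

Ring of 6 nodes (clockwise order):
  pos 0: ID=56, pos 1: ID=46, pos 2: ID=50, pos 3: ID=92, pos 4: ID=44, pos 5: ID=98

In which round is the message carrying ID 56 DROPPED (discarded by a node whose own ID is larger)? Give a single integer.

Round 1: pos1(id46) recv 56: fwd; pos2(id50) recv 46: drop; pos3(id92) recv 50: drop; pos4(id44) recv 92: fwd; pos5(id98) recv 44: drop; pos0(id56) recv 98: fwd
Round 2: pos2(id50) recv 56: fwd; pos5(id98) recv 92: drop; pos1(id46) recv 98: fwd
Round 3: pos3(id92) recv 56: drop; pos2(id50) recv 98: fwd
Round 4: pos3(id92) recv 98: fwd
Round 5: pos4(id44) recv 98: fwd
Round 6: pos5(id98) recv 98: ELECTED
Message ID 56 originates at pos 0; dropped at pos 3 in round 3

Answer: 3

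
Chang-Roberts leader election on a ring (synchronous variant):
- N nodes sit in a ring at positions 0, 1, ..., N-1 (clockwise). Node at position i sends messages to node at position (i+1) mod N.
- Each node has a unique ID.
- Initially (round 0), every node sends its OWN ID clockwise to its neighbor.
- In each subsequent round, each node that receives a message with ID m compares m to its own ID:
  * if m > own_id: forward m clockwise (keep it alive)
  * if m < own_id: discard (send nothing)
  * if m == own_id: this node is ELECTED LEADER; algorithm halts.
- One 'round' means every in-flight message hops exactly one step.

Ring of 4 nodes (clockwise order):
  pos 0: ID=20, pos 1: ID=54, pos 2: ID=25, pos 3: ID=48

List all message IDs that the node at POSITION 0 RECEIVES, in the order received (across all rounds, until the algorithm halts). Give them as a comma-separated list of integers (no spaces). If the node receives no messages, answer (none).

Round 1: pos1(id54) recv 20: drop; pos2(id25) recv 54: fwd; pos3(id48) recv 25: drop; pos0(id20) recv 48: fwd
Round 2: pos3(id48) recv 54: fwd; pos1(id54) recv 48: drop
Round 3: pos0(id20) recv 54: fwd
Round 4: pos1(id54) recv 54: ELECTED

Answer: 48,54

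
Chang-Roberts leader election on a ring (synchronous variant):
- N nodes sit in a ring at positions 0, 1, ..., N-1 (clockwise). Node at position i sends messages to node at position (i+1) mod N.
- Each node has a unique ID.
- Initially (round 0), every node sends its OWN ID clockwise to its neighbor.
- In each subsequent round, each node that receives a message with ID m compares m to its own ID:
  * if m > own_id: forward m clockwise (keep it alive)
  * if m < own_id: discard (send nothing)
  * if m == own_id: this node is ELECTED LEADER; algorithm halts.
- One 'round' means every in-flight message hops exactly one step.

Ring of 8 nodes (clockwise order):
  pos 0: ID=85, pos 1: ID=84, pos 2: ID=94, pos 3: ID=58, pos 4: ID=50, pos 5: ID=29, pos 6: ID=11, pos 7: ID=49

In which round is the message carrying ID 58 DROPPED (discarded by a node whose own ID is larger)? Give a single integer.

Round 1: pos1(id84) recv 85: fwd; pos2(id94) recv 84: drop; pos3(id58) recv 94: fwd; pos4(id50) recv 58: fwd; pos5(id29) recv 50: fwd; pos6(id11) recv 29: fwd; pos7(id49) recv 11: drop; pos0(id85) recv 49: drop
Round 2: pos2(id94) recv 85: drop; pos4(id50) recv 94: fwd; pos5(id29) recv 58: fwd; pos6(id11) recv 50: fwd; pos7(id49) recv 29: drop
Round 3: pos5(id29) recv 94: fwd; pos6(id11) recv 58: fwd; pos7(id49) recv 50: fwd
Round 4: pos6(id11) recv 94: fwd; pos7(id49) recv 58: fwd; pos0(id85) recv 50: drop
Round 5: pos7(id49) recv 94: fwd; pos0(id85) recv 58: drop
Round 6: pos0(id85) recv 94: fwd
Round 7: pos1(id84) recv 94: fwd
Round 8: pos2(id94) recv 94: ELECTED
Message ID 58 originates at pos 3; dropped at pos 0 in round 5

Answer: 5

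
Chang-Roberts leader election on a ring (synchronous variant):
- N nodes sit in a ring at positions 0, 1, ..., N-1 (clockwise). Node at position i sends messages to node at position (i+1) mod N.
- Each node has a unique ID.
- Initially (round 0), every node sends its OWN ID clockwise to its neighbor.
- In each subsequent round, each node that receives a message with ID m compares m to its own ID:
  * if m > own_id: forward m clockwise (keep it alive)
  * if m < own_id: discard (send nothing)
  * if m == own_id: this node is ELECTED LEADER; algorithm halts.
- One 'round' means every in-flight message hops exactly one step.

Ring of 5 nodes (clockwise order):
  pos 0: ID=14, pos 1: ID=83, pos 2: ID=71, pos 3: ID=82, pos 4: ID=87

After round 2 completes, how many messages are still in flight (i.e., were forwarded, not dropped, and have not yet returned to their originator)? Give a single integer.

Answer: 2

Derivation:
Round 1: pos1(id83) recv 14: drop; pos2(id71) recv 83: fwd; pos3(id82) recv 71: drop; pos4(id87) recv 82: drop; pos0(id14) recv 87: fwd
Round 2: pos3(id82) recv 83: fwd; pos1(id83) recv 87: fwd
After round 2: 2 messages still in flight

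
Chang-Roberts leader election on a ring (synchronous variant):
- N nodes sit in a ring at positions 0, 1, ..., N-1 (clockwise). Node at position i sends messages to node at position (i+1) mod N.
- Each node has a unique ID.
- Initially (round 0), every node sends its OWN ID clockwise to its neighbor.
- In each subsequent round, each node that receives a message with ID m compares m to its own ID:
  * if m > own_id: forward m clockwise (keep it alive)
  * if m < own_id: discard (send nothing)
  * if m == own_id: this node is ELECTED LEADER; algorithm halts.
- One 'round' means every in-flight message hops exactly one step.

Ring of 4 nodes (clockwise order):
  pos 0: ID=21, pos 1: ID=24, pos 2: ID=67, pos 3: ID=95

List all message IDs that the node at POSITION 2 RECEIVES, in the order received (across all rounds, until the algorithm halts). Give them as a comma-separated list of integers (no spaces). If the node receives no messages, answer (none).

Answer: 24,95

Derivation:
Round 1: pos1(id24) recv 21: drop; pos2(id67) recv 24: drop; pos3(id95) recv 67: drop; pos0(id21) recv 95: fwd
Round 2: pos1(id24) recv 95: fwd
Round 3: pos2(id67) recv 95: fwd
Round 4: pos3(id95) recv 95: ELECTED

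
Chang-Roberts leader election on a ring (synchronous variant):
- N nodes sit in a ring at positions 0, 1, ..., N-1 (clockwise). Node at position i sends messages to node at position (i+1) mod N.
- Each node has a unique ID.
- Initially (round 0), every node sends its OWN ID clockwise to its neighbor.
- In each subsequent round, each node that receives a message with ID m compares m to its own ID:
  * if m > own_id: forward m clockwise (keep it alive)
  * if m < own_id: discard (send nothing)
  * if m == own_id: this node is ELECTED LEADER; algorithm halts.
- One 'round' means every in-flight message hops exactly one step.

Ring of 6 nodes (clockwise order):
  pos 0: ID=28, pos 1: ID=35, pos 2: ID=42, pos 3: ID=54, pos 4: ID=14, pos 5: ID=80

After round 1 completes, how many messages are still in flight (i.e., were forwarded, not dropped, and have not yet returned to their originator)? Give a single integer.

Round 1: pos1(id35) recv 28: drop; pos2(id42) recv 35: drop; pos3(id54) recv 42: drop; pos4(id14) recv 54: fwd; pos5(id80) recv 14: drop; pos0(id28) recv 80: fwd
After round 1: 2 messages still in flight

Answer: 2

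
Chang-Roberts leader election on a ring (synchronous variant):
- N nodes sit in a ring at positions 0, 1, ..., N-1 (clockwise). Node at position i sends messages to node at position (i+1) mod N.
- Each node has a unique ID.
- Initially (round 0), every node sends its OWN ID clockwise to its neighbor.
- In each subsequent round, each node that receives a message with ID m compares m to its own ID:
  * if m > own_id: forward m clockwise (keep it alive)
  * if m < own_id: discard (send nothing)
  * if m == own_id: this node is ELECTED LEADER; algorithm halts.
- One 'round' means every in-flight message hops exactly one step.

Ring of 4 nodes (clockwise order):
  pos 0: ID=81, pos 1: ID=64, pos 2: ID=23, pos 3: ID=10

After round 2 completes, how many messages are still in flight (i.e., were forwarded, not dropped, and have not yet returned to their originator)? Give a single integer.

Round 1: pos1(id64) recv 81: fwd; pos2(id23) recv 64: fwd; pos3(id10) recv 23: fwd; pos0(id81) recv 10: drop
Round 2: pos2(id23) recv 81: fwd; pos3(id10) recv 64: fwd; pos0(id81) recv 23: drop
After round 2: 2 messages still in flight

Answer: 2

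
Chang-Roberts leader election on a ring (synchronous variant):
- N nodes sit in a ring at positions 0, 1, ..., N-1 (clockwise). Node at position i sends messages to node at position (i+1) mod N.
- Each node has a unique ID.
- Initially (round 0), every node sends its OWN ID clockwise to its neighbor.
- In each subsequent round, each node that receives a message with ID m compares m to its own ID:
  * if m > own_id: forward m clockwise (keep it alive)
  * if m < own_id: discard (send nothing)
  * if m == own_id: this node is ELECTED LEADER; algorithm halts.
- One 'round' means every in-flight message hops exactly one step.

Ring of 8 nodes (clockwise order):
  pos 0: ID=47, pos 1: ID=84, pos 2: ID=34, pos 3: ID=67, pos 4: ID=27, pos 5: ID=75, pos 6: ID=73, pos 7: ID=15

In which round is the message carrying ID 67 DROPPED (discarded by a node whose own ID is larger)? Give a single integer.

Answer: 2

Derivation:
Round 1: pos1(id84) recv 47: drop; pos2(id34) recv 84: fwd; pos3(id67) recv 34: drop; pos4(id27) recv 67: fwd; pos5(id75) recv 27: drop; pos6(id73) recv 75: fwd; pos7(id15) recv 73: fwd; pos0(id47) recv 15: drop
Round 2: pos3(id67) recv 84: fwd; pos5(id75) recv 67: drop; pos7(id15) recv 75: fwd; pos0(id47) recv 73: fwd
Round 3: pos4(id27) recv 84: fwd; pos0(id47) recv 75: fwd; pos1(id84) recv 73: drop
Round 4: pos5(id75) recv 84: fwd; pos1(id84) recv 75: drop
Round 5: pos6(id73) recv 84: fwd
Round 6: pos7(id15) recv 84: fwd
Round 7: pos0(id47) recv 84: fwd
Round 8: pos1(id84) recv 84: ELECTED
Message ID 67 originates at pos 3; dropped at pos 5 in round 2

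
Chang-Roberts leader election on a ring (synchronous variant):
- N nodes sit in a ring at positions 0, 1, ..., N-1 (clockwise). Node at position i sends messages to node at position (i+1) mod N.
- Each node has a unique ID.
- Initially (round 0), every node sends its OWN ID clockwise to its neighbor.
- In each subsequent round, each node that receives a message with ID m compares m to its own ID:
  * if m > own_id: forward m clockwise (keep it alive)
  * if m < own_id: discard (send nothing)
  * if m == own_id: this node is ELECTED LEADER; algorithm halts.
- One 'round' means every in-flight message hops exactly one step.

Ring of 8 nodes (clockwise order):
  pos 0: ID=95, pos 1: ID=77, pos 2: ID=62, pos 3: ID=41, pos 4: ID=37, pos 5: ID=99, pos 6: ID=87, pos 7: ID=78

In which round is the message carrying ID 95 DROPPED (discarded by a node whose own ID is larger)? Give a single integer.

Round 1: pos1(id77) recv 95: fwd; pos2(id62) recv 77: fwd; pos3(id41) recv 62: fwd; pos4(id37) recv 41: fwd; pos5(id99) recv 37: drop; pos6(id87) recv 99: fwd; pos7(id78) recv 87: fwd; pos0(id95) recv 78: drop
Round 2: pos2(id62) recv 95: fwd; pos3(id41) recv 77: fwd; pos4(id37) recv 62: fwd; pos5(id99) recv 41: drop; pos7(id78) recv 99: fwd; pos0(id95) recv 87: drop
Round 3: pos3(id41) recv 95: fwd; pos4(id37) recv 77: fwd; pos5(id99) recv 62: drop; pos0(id95) recv 99: fwd
Round 4: pos4(id37) recv 95: fwd; pos5(id99) recv 77: drop; pos1(id77) recv 99: fwd
Round 5: pos5(id99) recv 95: drop; pos2(id62) recv 99: fwd
Round 6: pos3(id41) recv 99: fwd
Round 7: pos4(id37) recv 99: fwd
Round 8: pos5(id99) recv 99: ELECTED
Message ID 95 originates at pos 0; dropped at pos 5 in round 5

Answer: 5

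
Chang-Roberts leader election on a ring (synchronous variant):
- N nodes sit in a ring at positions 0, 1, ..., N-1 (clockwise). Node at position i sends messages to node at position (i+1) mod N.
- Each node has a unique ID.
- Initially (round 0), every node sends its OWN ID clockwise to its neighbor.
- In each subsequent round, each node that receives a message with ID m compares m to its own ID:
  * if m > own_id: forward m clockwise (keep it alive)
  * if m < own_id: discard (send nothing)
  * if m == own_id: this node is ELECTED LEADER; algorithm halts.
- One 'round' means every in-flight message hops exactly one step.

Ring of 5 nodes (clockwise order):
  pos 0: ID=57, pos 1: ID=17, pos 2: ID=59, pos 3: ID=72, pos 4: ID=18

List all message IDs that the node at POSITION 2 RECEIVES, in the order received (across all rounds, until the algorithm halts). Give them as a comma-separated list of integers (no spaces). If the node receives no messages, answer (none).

Round 1: pos1(id17) recv 57: fwd; pos2(id59) recv 17: drop; pos3(id72) recv 59: drop; pos4(id18) recv 72: fwd; pos0(id57) recv 18: drop
Round 2: pos2(id59) recv 57: drop; pos0(id57) recv 72: fwd
Round 3: pos1(id17) recv 72: fwd
Round 4: pos2(id59) recv 72: fwd
Round 5: pos3(id72) recv 72: ELECTED

Answer: 17,57,72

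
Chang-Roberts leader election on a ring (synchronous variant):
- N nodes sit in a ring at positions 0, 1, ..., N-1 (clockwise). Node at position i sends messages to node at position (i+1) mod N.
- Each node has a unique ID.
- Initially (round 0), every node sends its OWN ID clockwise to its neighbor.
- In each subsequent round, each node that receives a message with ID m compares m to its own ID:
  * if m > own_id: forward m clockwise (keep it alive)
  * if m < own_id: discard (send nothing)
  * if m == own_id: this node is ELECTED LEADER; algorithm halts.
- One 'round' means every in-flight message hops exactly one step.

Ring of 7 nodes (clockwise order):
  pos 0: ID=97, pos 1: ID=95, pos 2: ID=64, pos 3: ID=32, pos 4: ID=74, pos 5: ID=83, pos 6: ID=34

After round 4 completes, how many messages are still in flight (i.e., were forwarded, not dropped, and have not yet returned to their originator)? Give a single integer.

Answer: 2

Derivation:
Round 1: pos1(id95) recv 97: fwd; pos2(id64) recv 95: fwd; pos3(id32) recv 64: fwd; pos4(id74) recv 32: drop; pos5(id83) recv 74: drop; pos6(id34) recv 83: fwd; pos0(id97) recv 34: drop
Round 2: pos2(id64) recv 97: fwd; pos3(id32) recv 95: fwd; pos4(id74) recv 64: drop; pos0(id97) recv 83: drop
Round 3: pos3(id32) recv 97: fwd; pos4(id74) recv 95: fwd
Round 4: pos4(id74) recv 97: fwd; pos5(id83) recv 95: fwd
After round 4: 2 messages still in flight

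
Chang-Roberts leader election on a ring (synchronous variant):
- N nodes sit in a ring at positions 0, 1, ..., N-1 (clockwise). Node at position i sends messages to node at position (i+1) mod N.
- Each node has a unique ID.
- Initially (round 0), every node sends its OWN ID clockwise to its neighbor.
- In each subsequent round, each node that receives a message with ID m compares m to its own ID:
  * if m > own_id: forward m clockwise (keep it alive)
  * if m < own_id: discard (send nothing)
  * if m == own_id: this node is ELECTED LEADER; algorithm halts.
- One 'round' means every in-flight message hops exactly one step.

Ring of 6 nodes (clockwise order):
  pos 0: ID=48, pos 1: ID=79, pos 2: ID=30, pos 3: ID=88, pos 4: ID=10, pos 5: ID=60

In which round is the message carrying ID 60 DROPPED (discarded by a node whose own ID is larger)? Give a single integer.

Answer: 2

Derivation:
Round 1: pos1(id79) recv 48: drop; pos2(id30) recv 79: fwd; pos3(id88) recv 30: drop; pos4(id10) recv 88: fwd; pos5(id60) recv 10: drop; pos0(id48) recv 60: fwd
Round 2: pos3(id88) recv 79: drop; pos5(id60) recv 88: fwd; pos1(id79) recv 60: drop
Round 3: pos0(id48) recv 88: fwd
Round 4: pos1(id79) recv 88: fwd
Round 5: pos2(id30) recv 88: fwd
Round 6: pos3(id88) recv 88: ELECTED
Message ID 60 originates at pos 5; dropped at pos 1 in round 2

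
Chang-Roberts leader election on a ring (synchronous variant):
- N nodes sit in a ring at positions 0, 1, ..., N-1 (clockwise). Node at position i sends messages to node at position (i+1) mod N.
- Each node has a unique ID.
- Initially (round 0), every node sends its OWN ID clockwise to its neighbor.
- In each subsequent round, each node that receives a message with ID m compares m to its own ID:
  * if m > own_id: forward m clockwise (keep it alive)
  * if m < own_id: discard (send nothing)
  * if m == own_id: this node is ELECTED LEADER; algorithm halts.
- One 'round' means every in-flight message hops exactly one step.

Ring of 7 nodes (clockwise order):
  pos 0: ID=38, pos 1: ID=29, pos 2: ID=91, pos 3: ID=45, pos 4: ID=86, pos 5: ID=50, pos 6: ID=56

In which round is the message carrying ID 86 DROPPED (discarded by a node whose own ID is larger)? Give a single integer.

Round 1: pos1(id29) recv 38: fwd; pos2(id91) recv 29: drop; pos3(id45) recv 91: fwd; pos4(id86) recv 45: drop; pos5(id50) recv 86: fwd; pos6(id56) recv 50: drop; pos0(id38) recv 56: fwd
Round 2: pos2(id91) recv 38: drop; pos4(id86) recv 91: fwd; pos6(id56) recv 86: fwd; pos1(id29) recv 56: fwd
Round 3: pos5(id50) recv 91: fwd; pos0(id38) recv 86: fwd; pos2(id91) recv 56: drop
Round 4: pos6(id56) recv 91: fwd; pos1(id29) recv 86: fwd
Round 5: pos0(id38) recv 91: fwd; pos2(id91) recv 86: drop
Round 6: pos1(id29) recv 91: fwd
Round 7: pos2(id91) recv 91: ELECTED
Message ID 86 originates at pos 4; dropped at pos 2 in round 5

Answer: 5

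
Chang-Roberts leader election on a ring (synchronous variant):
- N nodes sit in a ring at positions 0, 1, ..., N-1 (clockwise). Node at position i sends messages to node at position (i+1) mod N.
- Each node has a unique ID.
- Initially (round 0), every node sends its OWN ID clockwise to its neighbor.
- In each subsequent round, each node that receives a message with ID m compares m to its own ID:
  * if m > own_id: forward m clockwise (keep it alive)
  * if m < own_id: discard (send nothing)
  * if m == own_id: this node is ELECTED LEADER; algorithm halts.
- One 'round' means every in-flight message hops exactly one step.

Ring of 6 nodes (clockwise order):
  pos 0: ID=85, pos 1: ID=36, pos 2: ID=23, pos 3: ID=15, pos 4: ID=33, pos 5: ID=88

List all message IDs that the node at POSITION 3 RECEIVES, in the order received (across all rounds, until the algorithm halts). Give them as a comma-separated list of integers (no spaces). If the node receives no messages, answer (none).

Round 1: pos1(id36) recv 85: fwd; pos2(id23) recv 36: fwd; pos3(id15) recv 23: fwd; pos4(id33) recv 15: drop; pos5(id88) recv 33: drop; pos0(id85) recv 88: fwd
Round 2: pos2(id23) recv 85: fwd; pos3(id15) recv 36: fwd; pos4(id33) recv 23: drop; pos1(id36) recv 88: fwd
Round 3: pos3(id15) recv 85: fwd; pos4(id33) recv 36: fwd; pos2(id23) recv 88: fwd
Round 4: pos4(id33) recv 85: fwd; pos5(id88) recv 36: drop; pos3(id15) recv 88: fwd
Round 5: pos5(id88) recv 85: drop; pos4(id33) recv 88: fwd
Round 6: pos5(id88) recv 88: ELECTED

Answer: 23,36,85,88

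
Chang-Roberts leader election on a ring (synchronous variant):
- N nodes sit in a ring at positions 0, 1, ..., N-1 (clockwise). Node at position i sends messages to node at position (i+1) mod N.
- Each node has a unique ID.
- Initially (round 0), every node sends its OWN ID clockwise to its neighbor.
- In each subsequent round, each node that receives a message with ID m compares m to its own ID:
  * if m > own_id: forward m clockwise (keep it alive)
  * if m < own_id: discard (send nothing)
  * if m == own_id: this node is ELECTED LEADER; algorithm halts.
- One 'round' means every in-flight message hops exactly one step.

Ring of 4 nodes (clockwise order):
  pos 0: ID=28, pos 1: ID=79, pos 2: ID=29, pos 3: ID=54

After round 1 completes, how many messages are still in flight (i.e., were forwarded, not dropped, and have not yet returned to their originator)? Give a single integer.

Round 1: pos1(id79) recv 28: drop; pos2(id29) recv 79: fwd; pos3(id54) recv 29: drop; pos0(id28) recv 54: fwd
After round 1: 2 messages still in flight

Answer: 2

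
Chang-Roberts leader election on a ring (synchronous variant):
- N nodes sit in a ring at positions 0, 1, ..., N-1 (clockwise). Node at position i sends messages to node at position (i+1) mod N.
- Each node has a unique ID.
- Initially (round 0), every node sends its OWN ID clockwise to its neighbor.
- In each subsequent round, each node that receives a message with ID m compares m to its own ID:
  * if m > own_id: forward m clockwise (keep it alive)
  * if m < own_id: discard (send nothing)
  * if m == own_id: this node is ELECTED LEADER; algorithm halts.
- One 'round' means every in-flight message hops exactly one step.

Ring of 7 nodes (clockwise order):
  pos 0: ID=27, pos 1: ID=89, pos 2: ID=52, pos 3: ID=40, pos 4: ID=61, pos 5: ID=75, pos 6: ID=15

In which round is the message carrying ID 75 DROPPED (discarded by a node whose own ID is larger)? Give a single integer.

Round 1: pos1(id89) recv 27: drop; pos2(id52) recv 89: fwd; pos3(id40) recv 52: fwd; pos4(id61) recv 40: drop; pos5(id75) recv 61: drop; pos6(id15) recv 75: fwd; pos0(id27) recv 15: drop
Round 2: pos3(id40) recv 89: fwd; pos4(id61) recv 52: drop; pos0(id27) recv 75: fwd
Round 3: pos4(id61) recv 89: fwd; pos1(id89) recv 75: drop
Round 4: pos5(id75) recv 89: fwd
Round 5: pos6(id15) recv 89: fwd
Round 6: pos0(id27) recv 89: fwd
Round 7: pos1(id89) recv 89: ELECTED
Message ID 75 originates at pos 5; dropped at pos 1 in round 3

Answer: 3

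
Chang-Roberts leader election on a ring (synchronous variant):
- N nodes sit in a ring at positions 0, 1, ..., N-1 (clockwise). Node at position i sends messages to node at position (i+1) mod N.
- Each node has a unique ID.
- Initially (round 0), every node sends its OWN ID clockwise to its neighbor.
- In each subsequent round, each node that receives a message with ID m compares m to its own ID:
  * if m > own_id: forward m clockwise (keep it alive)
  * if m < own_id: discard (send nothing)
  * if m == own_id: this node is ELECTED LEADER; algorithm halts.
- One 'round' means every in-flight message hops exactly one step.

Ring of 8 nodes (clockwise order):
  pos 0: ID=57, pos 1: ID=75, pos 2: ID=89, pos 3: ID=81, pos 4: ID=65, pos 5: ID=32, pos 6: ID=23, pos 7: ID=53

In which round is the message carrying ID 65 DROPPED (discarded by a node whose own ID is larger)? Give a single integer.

Round 1: pos1(id75) recv 57: drop; pos2(id89) recv 75: drop; pos3(id81) recv 89: fwd; pos4(id65) recv 81: fwd; pos5(id32) recv 65: fwd; pos6(id23) recv 32: fwd; pos7(id53) recv 23: drop; pos0(id57) recv 53: drop
Round 2: pos4(id65) recv 89: fwd; pos5(id32) recv 81: fwd; pos6(id23) recv 65: fwd; pos7(id53) recv 32: drop
Round 3: pos5(id32) recv 89: fwd; pos6(id23) recv 81: fwd; pos7(id53) recv 65: fwd
Round 4: pos6(id23) recv 89: fwd; pos7(id53) recv 81: fwd; pos0(id57) recv 65: fwd
Round 5: pos7(id53) recv 89: fwd; pos0(id57) recv 81: fwd; pos1(id75) recv 65: drop
Round 6: pos0(id57) recv 89: fwd; pos1(id75) recv 81: fwd
Round 7: pos1(id75) recv 89: fwd; pos2(id89) recv 81: drop
Round 8: pos2(id89) recv 89: ELECTED
Message ID 65 originates at pos 4; dropped at pos 1 in round 5

Answer: 5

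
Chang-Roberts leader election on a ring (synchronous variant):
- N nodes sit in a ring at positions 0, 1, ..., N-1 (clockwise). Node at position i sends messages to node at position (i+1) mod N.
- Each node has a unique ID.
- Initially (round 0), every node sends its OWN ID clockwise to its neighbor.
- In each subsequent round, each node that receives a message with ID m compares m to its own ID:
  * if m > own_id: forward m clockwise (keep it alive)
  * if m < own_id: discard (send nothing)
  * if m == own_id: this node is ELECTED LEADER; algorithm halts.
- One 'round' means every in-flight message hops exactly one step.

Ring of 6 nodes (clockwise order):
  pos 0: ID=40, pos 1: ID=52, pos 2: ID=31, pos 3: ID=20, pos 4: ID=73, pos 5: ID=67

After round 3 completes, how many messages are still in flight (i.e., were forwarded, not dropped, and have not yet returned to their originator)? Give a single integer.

Round 1: pos1(id52) recv 40: drop; pos2(id31) recv 52: fwd; pos3(id20) recv 31: fwd; pos4(id73) recv 20: drop; pos5(id67) recv 73: fwd; pos0(id40) recv 67: fwd
Round 2: pos3(id20) recv 52: fwd; pos4(id73) recv 31: drop; pos0(id40) recv 73: fwd; pos1(id52) recv 67: fwd
Round 3: pos4(id73) recv 52: drop; pos1(id52) recv 73: fwd; pos2(id31) recv 67: fwd
After round 3: 2 messages still in flight

Answer: 2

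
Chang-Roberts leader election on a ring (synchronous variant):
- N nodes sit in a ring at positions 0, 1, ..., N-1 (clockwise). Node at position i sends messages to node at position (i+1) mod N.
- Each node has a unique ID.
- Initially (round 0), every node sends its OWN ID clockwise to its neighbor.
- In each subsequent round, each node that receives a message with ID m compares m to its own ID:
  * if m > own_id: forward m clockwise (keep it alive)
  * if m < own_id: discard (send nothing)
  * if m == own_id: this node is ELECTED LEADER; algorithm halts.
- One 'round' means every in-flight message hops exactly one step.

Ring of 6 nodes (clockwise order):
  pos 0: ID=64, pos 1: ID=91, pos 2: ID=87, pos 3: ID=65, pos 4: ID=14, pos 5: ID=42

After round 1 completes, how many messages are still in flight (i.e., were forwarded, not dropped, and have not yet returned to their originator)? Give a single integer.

Round 1: pos1(id91) recv 64: drop; pos2(id87) recv 91: fwd; pos3(id65) recv 87: fwd; pos4(id14) recv 65: fwd; pos5(id42) recv 14: drop; pos0(id64) recv 42: drop
After round 1: 3 messages still in flight

Answer: 3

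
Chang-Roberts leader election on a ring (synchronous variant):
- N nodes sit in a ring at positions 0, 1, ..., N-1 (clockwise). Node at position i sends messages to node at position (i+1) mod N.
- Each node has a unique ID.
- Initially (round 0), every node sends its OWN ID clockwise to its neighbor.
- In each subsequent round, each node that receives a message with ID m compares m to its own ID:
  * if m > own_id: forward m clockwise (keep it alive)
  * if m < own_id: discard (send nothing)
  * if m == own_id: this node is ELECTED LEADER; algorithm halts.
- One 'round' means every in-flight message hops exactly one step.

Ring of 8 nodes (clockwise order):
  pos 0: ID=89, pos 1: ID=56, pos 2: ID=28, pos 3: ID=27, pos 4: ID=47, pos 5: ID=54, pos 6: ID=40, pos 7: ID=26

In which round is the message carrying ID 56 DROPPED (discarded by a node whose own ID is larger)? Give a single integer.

Answer: 7

Derivation:
Round 1: pos1(id56) recv 89: fwd; pos2(id28) recv 56: fwd; pos3(id27) recv 28: fwd; pos4(id47) recv 27: drop; pos5(id54) recv 47: drop; pos6(id40) recv 54: fwd; pos7(id26) recv 40: fwd; pos0(id89) recv 26: drop
Round 2: pos2(id28) recv 89: fwd; pos3(id27) recv 56: fwd; pos4(id47) recv 28: drop; pos7(id26) recv 54: fwd; pos0(id89) recv 40: drop
Round 3: pos3(id27) recv 89: fwd; pos4(id47) recv 56: fwd; pos0(id89) recv 54: drop
Round 4: pos4(id47) recv 89: fwd; pos5(id54) recv 56: fwd
Round 5: pos5(id54) recv 89: fwd; pos6(id40) recv 56: fwd
Round 6: pos6(id40) recv 89: fwd; pos7(id26) recv 56: fwd
Round 7: pos7(id26) recv 89: fwd; pos0(id89) recv 56: drop
Round 8: pos0(id89) recv 89: ELECTED
Message ID 56 originates at pos 1; dropped at pos 0 in round 7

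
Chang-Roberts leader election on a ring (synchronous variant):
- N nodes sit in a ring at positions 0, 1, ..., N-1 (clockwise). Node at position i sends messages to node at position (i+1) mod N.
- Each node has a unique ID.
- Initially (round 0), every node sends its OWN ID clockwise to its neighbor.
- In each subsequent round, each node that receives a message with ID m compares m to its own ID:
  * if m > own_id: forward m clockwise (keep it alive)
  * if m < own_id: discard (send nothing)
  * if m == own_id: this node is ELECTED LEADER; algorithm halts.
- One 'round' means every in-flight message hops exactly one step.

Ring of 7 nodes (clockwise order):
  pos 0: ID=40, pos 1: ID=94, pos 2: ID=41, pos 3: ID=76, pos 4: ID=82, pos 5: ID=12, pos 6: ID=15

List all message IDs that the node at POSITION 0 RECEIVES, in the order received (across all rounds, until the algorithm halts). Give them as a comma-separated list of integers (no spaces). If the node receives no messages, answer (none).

Round 1: pos1(id94) recv 40: drop; pos2(id41) recv 94: fwd; pos3(id76) recv 41: drop; pos4(id82) recv 76: drop; pos5(id12) recv 82: fwd; pos6(id15) recv 12: drop; pos0(id40) recv 15: drop
Round 2: pos3(id76) recv 94: fwd; pos6(id15) recv 82: fwd
Round 3: pos4(id82) recv 94: fwd; pos0(id40) recv 82: fwd
Round 4: pos5(id12) recv 94: fwd; pos1(id94) recv 82: drop
Round 5: pos6(id15) recv 94: fwd
Round 6: pos0(id40) recv 94: fwd
Round 7: pos1(id94) recv 94: ELECTED

Answer: 15,82,94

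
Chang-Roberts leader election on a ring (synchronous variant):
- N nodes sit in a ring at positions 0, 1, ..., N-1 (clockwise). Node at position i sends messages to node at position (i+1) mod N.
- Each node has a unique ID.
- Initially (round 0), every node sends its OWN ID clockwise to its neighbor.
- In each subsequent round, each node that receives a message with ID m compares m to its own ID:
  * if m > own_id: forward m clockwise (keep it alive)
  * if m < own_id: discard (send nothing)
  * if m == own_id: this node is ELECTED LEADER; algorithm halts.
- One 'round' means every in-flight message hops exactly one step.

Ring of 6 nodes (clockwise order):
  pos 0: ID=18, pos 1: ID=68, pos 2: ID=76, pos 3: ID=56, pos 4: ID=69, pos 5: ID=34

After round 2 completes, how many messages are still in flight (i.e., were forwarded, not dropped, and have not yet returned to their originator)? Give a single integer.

Answer: 2

Derivation:
Round 1: pos1(id68) recv 18: drop; pos2(id76) recv 68: drop; pos3(id56) recv 76: fwd; pos4(id69) recv 56: drop; pos5(id34) recv 69: fwd; pos0(id18) recv 34: fwd
Round 2: pos4(id69) recv 76: fwd; pos0(id18) recv 69: fwd; pos1(id68) recv 34: drop
After round 2: 2 messages still in flight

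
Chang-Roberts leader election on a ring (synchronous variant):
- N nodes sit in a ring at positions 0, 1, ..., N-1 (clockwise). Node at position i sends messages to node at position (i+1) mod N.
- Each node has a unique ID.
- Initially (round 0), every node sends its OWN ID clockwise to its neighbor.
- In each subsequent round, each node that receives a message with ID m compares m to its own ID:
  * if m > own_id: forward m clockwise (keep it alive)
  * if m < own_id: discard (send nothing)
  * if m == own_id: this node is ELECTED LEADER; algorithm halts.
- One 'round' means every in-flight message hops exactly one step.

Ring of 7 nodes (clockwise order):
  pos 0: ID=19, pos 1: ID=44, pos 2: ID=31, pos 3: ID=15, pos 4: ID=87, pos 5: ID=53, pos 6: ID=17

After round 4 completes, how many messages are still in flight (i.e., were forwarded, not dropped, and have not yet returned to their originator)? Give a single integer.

Round 1: pos1(id44) recv 19: drop; pos2(id31) recv 44: fwd; pos3(id15) recv 31: fwd; pos4(id87) recv 15: drop; pos5(id53) recv 87: fwd; pos6(id17) recv 53: fwd; pos0(id19) recv 17: drop
Round 2: pos3(id15) recv 44: fwd; pos4(id87) recv 31: drop; pos6(id17) recv 87: fwd; pos0(id19) recv 53: fwd
Round 3: pos4(id87) recv 44: drop; pos0(id19) recv 87: fwd; pos1(id44) recv 53: fwd
Round 4: pos1(id44) recv 87: fwd; pos2(id31) recv 53: fwd
After round 4: 2 messages still in flight

Answer: 2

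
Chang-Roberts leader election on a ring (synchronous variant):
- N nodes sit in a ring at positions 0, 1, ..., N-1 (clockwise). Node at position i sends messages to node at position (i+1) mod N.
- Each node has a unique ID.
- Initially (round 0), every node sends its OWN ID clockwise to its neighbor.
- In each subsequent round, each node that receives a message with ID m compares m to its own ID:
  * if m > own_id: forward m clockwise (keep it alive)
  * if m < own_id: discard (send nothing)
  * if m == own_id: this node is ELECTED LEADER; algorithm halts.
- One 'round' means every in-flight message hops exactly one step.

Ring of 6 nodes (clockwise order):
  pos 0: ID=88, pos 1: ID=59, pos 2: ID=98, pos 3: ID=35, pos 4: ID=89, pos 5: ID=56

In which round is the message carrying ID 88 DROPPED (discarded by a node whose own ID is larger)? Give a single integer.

Answer: 2

Derivation:
Round 1: pos1(id59) recv 88: fwd; pos2(id98) recv 59: drop; pos3(id35) recv 98: fwd; pos4(id89) recv 35: drop; pos5(id56) recv 89: fwd; pos0(id88) recv 56: drop
Round 2: pos2(id98) recv 88: drop; pos4(id89) recv 98: fwd; pos0(id88) recv 89: fwd
Round 3: pos5(id56) recv 98: fwd; pos1(id59) recv 89: fwd
Round 4: pos0(id88) recv 98: fwd; pos2(id98) recv 89: drop
Round 5: pos1(id59) recv 98: fwd
Round 6: pos2(id98) recv 98: ELECTED
Message ID 88 originates at pos 0; dropped at pos 2 in round 2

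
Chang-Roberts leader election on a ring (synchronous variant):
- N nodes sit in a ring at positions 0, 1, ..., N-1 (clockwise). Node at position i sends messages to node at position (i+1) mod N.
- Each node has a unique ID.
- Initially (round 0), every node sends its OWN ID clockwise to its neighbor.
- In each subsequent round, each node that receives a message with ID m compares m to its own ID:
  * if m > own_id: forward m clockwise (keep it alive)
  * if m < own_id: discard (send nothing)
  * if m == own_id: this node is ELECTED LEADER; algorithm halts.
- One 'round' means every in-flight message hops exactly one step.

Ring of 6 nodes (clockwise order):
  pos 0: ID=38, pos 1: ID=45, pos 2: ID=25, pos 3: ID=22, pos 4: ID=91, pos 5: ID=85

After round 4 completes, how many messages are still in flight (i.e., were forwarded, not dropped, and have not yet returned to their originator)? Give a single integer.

Round 1: pos1(id45) recv 38: drop; pos2(id25) recv 45: fwd; pos3(id22) recv 25: fwd; pos4(id91) recv 22: drop; pos5(id85) recv 91: fwd; pos0(id38) recv 85: fwd
Round 2: pos3(id22) recv 45: fwd; pos4(id91) recv 25: drop; pos0(id38) recv 91: fwd; pos1(id45) recv 85: fwd
Round 3: pos4(id91) recv 45: drop; pos1(id45) recv 91: fwd; pos2(id25) recv 85: fwd
Round 4: pos2(id25) recv 91: fwd; pos3(id22) recv 85: fwd
After round 4: 2 messages still in flight

Answer: 2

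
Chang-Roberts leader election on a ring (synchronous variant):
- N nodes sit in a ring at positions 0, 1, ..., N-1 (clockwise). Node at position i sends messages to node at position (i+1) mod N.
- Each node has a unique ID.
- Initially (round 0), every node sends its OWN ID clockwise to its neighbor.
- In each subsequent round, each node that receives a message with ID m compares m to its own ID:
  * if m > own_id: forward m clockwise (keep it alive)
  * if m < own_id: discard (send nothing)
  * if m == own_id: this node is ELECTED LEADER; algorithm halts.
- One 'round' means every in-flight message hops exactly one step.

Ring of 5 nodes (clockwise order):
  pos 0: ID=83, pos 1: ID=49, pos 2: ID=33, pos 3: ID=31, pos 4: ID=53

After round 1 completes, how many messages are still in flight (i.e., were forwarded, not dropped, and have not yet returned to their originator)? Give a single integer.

Answer: 3

Derivation:
Round 1: pos1(id49) recv 83: fwd; pos2(id33) recv 49: fwd; pos3(id31) recv 33: fwd; pos4(id53) recv 31: drop; pos0(id83) recv 53: drop
After round 1: 3 messages still in flight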